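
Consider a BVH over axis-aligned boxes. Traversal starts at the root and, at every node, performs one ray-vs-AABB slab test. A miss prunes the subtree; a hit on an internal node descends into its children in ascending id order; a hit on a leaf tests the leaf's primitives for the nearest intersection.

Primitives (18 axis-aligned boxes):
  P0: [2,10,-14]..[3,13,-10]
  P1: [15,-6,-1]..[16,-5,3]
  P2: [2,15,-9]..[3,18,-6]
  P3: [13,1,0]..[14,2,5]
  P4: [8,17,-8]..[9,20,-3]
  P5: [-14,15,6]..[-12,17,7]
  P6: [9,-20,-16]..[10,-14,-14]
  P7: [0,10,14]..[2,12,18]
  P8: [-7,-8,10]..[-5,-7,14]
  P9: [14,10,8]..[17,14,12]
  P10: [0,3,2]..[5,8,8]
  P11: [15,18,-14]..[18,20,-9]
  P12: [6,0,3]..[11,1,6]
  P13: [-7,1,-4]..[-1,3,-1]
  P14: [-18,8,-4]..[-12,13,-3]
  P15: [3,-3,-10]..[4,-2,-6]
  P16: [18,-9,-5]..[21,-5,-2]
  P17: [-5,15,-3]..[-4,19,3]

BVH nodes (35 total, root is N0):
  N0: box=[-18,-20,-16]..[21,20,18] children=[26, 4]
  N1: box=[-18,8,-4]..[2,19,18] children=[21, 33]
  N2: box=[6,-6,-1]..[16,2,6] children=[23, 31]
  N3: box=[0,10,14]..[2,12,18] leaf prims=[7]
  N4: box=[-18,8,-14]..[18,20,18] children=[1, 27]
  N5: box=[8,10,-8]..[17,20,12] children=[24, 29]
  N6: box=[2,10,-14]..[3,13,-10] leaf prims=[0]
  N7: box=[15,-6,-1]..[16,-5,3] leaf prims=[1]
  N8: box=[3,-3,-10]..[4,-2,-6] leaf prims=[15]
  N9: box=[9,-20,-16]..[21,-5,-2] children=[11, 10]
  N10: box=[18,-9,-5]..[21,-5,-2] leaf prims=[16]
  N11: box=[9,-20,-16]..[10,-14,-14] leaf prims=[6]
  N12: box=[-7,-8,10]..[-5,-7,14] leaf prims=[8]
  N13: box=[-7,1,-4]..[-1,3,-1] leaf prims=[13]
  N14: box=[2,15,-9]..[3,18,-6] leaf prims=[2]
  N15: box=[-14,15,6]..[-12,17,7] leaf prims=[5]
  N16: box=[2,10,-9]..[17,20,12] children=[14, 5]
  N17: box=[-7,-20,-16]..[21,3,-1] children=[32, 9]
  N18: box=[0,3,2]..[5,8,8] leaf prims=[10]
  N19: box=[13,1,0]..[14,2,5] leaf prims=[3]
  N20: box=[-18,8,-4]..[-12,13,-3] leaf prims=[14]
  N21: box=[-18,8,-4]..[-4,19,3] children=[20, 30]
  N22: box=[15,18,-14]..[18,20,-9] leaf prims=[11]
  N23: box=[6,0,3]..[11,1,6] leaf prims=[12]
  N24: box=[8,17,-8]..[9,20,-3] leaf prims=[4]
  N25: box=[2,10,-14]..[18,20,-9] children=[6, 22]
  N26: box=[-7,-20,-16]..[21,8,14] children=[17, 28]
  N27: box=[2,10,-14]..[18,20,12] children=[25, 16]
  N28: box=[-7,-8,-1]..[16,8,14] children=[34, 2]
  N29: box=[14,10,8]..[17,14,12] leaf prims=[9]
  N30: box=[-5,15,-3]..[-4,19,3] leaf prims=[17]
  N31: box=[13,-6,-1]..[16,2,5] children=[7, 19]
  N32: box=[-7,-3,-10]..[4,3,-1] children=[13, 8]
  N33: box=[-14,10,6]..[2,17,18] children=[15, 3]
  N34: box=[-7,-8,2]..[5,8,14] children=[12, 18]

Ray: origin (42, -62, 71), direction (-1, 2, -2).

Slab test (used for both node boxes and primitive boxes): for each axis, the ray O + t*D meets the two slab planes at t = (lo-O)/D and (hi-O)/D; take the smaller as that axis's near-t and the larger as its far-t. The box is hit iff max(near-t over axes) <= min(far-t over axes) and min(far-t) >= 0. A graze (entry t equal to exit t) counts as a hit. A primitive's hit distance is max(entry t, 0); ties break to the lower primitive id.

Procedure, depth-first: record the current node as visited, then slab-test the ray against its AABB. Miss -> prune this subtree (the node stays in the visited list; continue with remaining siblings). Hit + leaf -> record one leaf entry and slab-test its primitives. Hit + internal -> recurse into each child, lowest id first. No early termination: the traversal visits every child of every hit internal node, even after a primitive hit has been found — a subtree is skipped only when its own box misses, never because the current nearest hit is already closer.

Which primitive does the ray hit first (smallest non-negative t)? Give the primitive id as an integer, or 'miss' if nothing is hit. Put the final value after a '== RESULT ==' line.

Walk:
N0 x:[21,60] y:[21,41] z:[53/2,87/2] -> hit [53/2,41], descend [4, 26]
  N4 x:[24,60] y:[35,41] z:[53/2,85/2] -> hit [35,41], descend [1, 27]
    N1 x:[40,60] y:[35,81/2] z:[53/2,75/2] -> miss, prune
    N27 x:[24,40] y:[36,41] z:[59/2,85/2] -> hit [36,40], descend [16, 25]
      N16 x:[25,40] y:[36,41] z:[59/2,40] -> hit [36,40], descend [5, 14]
        N5 x:[25,34] y:[36,41] z:[59/2,79/2] -> miss, prune
        N14 x:[39,40] y:[77/2,40] z:[77/2,40] -> hit [39,40] leaf, test {P2@t=39}
      N25 x:[24,40] y:[36,41] z:[40,85/2] -> hit [40,40], descend [6, 22]
        N6 x:[39,40] y:[36,75/2] z:[81/2,85/2] -> miss, prune
        N22 x:[24,27] y:[40,41] z:[40,85/2] -> miss, prune
  N26 x:[21,49] y:[21,35] z:[57/2,87/2] -> hit [57/2,35], descend [17, 28]
    N17 x:[21,49] y:[21,65/2] z:[36,87/2] -> miss, prune
    N28 x:[26,49] y:[27,35] z:[57/2,36] -> hit [57/2,35], descend [2, 34]
      N2 x:[26,36] y:[28,32] z:[65/2,36] -> miss, prune
      N34 x:[37,49] y:[27,35] z:[57/2,69/2] -> miss, prune

Summary -> nodes [0, 4, 1, 27, 16, 5, 14, 25, 6, 22, 26, 17, 28, 2, 34]; box-tests=15; leaf-entries=1; first=P2

== RESULT ==
2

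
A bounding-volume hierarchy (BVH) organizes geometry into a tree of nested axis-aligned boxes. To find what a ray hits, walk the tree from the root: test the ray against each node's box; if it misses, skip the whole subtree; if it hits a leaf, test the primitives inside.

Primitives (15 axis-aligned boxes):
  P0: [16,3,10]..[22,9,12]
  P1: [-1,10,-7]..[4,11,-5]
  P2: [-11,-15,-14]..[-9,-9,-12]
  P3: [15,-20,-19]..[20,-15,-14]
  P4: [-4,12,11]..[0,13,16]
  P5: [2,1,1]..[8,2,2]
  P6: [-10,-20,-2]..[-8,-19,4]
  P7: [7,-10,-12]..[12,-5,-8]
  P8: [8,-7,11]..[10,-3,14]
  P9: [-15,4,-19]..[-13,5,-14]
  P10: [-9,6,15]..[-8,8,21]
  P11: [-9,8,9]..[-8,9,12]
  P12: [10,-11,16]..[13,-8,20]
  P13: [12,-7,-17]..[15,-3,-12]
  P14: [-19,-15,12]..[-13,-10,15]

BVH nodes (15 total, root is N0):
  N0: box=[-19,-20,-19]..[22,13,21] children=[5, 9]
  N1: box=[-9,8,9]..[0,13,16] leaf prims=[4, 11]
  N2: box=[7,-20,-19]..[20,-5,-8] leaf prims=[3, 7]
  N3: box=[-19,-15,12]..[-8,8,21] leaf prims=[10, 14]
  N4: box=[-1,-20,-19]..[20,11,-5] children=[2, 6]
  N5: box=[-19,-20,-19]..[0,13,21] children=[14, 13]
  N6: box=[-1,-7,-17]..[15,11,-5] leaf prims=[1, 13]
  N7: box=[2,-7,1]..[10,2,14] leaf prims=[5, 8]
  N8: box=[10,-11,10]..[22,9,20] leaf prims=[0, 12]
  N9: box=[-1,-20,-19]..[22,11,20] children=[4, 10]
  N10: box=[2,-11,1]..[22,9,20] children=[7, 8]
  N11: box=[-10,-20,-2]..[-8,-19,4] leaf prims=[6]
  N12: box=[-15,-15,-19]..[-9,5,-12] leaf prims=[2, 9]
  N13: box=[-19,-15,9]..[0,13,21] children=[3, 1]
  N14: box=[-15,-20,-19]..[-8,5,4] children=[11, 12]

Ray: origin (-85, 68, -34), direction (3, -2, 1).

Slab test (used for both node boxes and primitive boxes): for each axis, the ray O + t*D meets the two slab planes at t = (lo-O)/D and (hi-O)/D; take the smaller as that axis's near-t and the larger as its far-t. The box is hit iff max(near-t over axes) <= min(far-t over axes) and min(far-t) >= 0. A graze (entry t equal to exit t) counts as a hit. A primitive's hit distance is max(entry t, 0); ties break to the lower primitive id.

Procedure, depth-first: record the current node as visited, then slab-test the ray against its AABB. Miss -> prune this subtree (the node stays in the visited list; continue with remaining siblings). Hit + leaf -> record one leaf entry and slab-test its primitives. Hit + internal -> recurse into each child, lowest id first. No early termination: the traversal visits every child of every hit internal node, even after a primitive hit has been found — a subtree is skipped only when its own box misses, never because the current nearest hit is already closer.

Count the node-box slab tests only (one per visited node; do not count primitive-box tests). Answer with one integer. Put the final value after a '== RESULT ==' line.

Traverse from the root:
N0 x:[22,107/3] y:[55/2,44] z:[15,55] -> hit [55/2,107/3], descend [5, 9]
  N5 x:[22,85/3] y:[55/2,44] z:[15,55] -> hit [55/2,85/3], descend [13, 14]
    N13 x:[22,85/3] y:[55/2,83/2] z:[43,55] -> miss, prune
    N14 x:[70/3,77/3] y:[63/2,44] z:[15,38] -> miss, prune
  N9 x:[28,107/3] y:[57/2,44] z:[15,54] -> hit [57/2,107/3], descend [4, 10]
    N4 x:[28,35] y:[57/2,44] z:[15,29] -> hit [57/2,29], descend [2, 6]
      N2 x:[92/3,35] y:[73/2,44] z:[15,26] -> miss, prune
      N6 x:[28,100/3] y:[57/2,75/2] z:[17,29] -> hit [57/2,29] leaf, test {P1@t=57/2, P13(miss)}
    N10 x:[29,107/3] y:[59/2,79/2] z:[35,54] -> hit [35,107/3], descend [7, 8]
      N7 x:[29,95/3] y:[33,75/2] z:[35,48] -> miss, prune
      N8 x:[95/3,107/3] y:[59/2,79/2] z:[44,54] -> miss, prune

Summary -> nodes [0, 5, 13, 14, 9, 4, 2, 6, 10, 7, 8]; box-tests=11; leaf-entries=1; first=P1

== RESULT ==
11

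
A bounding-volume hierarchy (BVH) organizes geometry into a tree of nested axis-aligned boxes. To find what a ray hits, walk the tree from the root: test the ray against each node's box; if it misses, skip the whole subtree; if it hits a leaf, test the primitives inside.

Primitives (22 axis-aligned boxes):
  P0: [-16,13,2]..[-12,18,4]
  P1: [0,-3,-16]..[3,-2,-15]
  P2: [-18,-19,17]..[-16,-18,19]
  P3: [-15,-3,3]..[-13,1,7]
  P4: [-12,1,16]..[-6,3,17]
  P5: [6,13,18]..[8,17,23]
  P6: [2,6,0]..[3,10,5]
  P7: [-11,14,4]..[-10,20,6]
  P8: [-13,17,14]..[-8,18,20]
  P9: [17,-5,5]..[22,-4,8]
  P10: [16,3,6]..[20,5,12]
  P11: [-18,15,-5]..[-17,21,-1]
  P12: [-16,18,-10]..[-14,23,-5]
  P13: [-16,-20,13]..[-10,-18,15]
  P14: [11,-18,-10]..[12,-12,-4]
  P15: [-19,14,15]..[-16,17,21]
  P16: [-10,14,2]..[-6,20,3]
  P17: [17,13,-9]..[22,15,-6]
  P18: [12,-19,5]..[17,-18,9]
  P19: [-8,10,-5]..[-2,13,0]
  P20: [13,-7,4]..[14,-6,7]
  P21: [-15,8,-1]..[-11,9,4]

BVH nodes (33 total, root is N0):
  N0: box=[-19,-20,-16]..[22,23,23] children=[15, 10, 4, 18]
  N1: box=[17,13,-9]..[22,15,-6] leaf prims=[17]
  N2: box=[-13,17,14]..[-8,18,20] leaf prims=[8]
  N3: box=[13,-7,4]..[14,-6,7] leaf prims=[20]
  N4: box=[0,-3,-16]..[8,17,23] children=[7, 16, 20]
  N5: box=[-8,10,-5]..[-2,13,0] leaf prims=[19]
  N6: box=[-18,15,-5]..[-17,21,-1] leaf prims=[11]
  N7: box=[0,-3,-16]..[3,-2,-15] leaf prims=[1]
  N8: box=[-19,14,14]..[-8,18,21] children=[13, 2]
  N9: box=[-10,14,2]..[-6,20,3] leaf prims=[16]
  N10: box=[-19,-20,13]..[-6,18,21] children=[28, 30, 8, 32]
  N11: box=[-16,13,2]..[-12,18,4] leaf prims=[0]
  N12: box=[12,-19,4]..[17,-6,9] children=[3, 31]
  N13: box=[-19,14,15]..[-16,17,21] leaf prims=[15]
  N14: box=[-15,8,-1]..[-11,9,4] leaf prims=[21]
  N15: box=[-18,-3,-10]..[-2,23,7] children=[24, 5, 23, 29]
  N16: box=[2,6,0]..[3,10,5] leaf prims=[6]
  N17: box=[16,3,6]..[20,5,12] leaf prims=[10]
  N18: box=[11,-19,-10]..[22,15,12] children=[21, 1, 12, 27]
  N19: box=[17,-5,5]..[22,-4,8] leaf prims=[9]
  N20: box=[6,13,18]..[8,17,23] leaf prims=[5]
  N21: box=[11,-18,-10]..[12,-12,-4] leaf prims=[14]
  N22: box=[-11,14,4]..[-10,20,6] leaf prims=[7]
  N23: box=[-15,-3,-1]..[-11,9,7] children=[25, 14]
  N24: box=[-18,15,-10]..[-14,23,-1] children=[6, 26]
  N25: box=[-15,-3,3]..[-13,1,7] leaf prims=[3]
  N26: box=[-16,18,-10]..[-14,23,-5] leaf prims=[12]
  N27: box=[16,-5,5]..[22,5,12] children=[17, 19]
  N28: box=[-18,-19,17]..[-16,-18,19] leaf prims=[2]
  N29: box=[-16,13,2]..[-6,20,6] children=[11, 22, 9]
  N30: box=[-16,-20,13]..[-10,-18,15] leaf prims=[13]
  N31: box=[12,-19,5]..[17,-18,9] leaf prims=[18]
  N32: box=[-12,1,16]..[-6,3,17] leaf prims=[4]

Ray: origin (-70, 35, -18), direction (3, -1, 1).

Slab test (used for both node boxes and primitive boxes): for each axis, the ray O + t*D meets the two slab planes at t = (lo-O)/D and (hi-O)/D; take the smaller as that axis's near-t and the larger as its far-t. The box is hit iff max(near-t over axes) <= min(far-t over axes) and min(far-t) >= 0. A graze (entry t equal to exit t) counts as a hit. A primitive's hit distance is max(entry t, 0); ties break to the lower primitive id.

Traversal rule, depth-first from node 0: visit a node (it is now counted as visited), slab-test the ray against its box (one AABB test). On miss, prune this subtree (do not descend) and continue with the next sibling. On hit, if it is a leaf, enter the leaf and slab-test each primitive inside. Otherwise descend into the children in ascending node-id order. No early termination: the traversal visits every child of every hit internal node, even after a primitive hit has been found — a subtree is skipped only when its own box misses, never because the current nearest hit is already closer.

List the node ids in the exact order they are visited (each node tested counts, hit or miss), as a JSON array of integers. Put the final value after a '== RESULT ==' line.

Trace the traversal:
N0 x:[17,92/3] y:[12,55] z:[2,41] -> hit [17,92/3], descend [4, 10, 15, 18]
  N4 x:[70/3,26] y:[18,38] z:[2,41] -> hit [70/3,26], descend [7, 16, 20]
    N7 x:[70/3,73/3] y:[37,38] z:[2,3] -> miss, prune
    N16 x:[24,73/3] y:[25,29] z:[18,23] -> miss, prune
    N20 x:[76/3,26] y:[18,22] z:[36,41] -> miss, prune
  N10 x:[17,64/3] y:[17,55] z:[31,39] -> miss, prune
  N15 x:[52/3,68/3] y:[12,38] z:[8,25] -> hit [52/3,68/3], descend [5, 23, 24, 29]
    N5 x:[62/3,68/3] y:[22,25] z:[13,18] -> miss, prune
    N23 x:[55/3,59/3] y:[26,38] z:[17,25] -> miss, prune
    N24 x:[52/3,56/3] y:[12,20] z:[8,17] -> miss, prune
    N29 x:[18,64/3] y:[15,22] z:[20,24] -> hit [20,64/3], descend [9, 11, 22]
      N9 x:[20,64/3] y:[15,21] z:[20,21] -> hit [20,21] leaf, test {P16@t=20}
      N11 x:[18,58/3] y:[17,22] z:[20,22] -> miss, prune
      N22 x:[59/3,20] y:[15,21] z:[22,24] -> miss, prune
  N18 x:[27,92/3] y:[20,54] z:[8,30] -> hit [27,30], descend [1, 12, 21, 27]
    N1 x:[29,92/3] y:[20,22] z:[9,12] -> miss, prune
    N12 x:[82/3,29] y:[41,54] z:[22,27] -> miss, prune
    N21 x:[27,82/3] y:[47,53] z:[8,14] -> miss, prune
    N27 x:[86/3,92/3] y:[30,40] z:[23,30] -> hit [30,30], descend [17, 19]
      N17 x:[86/3,30] y:[30,32] z:[24,30] -> hit [30,30] leaf, test {P10@t=30}
      N19 x:[29,92/3] y:[39,40] z:[23,26] -> miss, prune

order=[0, 4, 7, 16, 20, 10, 15, 5, 23, 24, 29, 9, 11, 22, 18, 1, 12, 21, 27, 17, 19]  |boxes|=21  |leaves|=2  hit=P16

== RESULT ==
[0, 4, 7, 16, 20, 10, 15, 5, 23, 24, 29, 9, 11, 22, 18, 1, 12, 21, 27, 17, 19]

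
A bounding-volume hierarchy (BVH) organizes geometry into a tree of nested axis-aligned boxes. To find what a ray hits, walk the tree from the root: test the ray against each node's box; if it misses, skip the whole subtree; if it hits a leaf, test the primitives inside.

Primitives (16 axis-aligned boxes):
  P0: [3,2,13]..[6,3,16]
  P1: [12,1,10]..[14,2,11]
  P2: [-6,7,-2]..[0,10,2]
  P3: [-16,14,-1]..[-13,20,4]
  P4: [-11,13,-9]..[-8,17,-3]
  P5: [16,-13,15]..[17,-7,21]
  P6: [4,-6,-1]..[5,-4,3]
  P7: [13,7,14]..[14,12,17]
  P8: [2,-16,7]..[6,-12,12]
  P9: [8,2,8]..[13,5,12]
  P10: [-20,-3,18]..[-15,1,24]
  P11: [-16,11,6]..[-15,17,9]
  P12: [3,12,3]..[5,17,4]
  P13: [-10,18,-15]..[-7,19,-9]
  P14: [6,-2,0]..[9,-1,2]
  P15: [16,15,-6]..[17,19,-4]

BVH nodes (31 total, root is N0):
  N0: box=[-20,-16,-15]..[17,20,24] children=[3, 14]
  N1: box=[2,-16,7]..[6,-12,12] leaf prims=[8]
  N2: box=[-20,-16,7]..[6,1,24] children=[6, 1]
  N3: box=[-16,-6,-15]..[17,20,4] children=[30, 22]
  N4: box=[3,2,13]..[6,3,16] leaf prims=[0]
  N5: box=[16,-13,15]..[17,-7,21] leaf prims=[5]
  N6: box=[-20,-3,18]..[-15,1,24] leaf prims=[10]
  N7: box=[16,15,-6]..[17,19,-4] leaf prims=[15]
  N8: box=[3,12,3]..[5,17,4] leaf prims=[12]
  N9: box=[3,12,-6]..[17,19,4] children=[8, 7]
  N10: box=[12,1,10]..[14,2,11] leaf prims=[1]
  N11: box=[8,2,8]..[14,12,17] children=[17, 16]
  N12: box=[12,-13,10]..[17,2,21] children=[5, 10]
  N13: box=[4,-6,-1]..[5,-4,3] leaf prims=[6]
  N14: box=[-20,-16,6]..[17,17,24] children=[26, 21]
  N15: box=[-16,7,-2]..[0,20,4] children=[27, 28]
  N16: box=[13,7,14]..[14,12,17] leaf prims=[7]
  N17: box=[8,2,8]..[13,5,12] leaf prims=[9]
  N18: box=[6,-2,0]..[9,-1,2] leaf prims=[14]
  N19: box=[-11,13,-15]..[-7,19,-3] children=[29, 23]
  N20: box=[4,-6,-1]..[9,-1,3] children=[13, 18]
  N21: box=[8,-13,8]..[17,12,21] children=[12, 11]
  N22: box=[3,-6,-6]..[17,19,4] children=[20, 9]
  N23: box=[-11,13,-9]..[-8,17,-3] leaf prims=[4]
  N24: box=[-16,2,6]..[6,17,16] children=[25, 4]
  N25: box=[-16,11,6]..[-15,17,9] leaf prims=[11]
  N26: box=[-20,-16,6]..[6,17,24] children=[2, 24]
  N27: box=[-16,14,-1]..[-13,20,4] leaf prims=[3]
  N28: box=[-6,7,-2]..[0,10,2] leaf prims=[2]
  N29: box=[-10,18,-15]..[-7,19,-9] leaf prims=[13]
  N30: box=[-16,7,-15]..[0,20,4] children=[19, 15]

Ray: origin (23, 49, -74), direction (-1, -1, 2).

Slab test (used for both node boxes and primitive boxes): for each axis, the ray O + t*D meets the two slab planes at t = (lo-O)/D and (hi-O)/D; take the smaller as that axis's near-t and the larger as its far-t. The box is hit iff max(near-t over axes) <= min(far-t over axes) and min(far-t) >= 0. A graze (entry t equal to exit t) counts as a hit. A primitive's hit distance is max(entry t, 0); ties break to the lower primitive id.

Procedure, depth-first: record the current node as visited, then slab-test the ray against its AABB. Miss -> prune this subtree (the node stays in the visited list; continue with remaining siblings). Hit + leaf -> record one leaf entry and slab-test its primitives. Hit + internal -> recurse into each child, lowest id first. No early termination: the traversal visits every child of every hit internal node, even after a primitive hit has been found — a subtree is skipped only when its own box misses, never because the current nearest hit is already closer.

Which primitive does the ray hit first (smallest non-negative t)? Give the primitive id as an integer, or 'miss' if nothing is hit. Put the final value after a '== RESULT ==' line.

Walk:
N0 x:[6,43] y:[29,65] z:[59/2,49] -> hit [59/2,43], descend [3, 14]
  N3 x:[6,39] y:[29,55] z:[59/2,39] -> hit [59/2,39], descend [22, 30]
    N22 x:[6,20] y:[30,55] z:[34,39] -> miss, prune
    N30 x:[23,39] y:[29,42] z:[59/2,39] -> hit [59/2,39], descend [15, 19]
      N15 x:[23,39] y:[29,42] z:[36,39] -> hit [36,39], descend [27, 28]
        N27 x:[36,39] y:[29,35] z:[73/2,39] -> miss, prune
        N28 x:[23,29] y:[39,42] z:[36,38] -> miss, prune
      N19 x:[30,34] y:[30,36] z:[59/2,71/2] -> hit [30,34], descend [23, 29]
        N23 x:[31,34] y:[32,36] z:[65/2,71/2] -> hit [65/2,34] leaf, test {P4@t=65/2}
        N29 x:[30,33] y:[30,31] z:[59/2,65/2] -> hit [30,31] leaf, test {P13@t=30}
  N14 x:[6,43] y:[32,65] z:[40,49] -> hit [40,43], descend [21, 26]
    N21 x:[6,15] y:[37,62] z:[41,95/2] -> miss, prune
    N26 x:[17,43] y:[32,65] z:[40,49] -> hit [40,43], descend [2, 24]
      N2 x:[17,43] y:[48,65] z:[81/2,49] -> miss, prune
      N24 x:[17,39] y:[32,47] z:[40,45] -> miss, prune

15 AABB tests over nodes [0, 3, 22, 30, 15, 27, 28, 19, 23, 29, 14, 21, 26, 2, 24]; 2 leaves entered; closest P13.

== RESULT ==
13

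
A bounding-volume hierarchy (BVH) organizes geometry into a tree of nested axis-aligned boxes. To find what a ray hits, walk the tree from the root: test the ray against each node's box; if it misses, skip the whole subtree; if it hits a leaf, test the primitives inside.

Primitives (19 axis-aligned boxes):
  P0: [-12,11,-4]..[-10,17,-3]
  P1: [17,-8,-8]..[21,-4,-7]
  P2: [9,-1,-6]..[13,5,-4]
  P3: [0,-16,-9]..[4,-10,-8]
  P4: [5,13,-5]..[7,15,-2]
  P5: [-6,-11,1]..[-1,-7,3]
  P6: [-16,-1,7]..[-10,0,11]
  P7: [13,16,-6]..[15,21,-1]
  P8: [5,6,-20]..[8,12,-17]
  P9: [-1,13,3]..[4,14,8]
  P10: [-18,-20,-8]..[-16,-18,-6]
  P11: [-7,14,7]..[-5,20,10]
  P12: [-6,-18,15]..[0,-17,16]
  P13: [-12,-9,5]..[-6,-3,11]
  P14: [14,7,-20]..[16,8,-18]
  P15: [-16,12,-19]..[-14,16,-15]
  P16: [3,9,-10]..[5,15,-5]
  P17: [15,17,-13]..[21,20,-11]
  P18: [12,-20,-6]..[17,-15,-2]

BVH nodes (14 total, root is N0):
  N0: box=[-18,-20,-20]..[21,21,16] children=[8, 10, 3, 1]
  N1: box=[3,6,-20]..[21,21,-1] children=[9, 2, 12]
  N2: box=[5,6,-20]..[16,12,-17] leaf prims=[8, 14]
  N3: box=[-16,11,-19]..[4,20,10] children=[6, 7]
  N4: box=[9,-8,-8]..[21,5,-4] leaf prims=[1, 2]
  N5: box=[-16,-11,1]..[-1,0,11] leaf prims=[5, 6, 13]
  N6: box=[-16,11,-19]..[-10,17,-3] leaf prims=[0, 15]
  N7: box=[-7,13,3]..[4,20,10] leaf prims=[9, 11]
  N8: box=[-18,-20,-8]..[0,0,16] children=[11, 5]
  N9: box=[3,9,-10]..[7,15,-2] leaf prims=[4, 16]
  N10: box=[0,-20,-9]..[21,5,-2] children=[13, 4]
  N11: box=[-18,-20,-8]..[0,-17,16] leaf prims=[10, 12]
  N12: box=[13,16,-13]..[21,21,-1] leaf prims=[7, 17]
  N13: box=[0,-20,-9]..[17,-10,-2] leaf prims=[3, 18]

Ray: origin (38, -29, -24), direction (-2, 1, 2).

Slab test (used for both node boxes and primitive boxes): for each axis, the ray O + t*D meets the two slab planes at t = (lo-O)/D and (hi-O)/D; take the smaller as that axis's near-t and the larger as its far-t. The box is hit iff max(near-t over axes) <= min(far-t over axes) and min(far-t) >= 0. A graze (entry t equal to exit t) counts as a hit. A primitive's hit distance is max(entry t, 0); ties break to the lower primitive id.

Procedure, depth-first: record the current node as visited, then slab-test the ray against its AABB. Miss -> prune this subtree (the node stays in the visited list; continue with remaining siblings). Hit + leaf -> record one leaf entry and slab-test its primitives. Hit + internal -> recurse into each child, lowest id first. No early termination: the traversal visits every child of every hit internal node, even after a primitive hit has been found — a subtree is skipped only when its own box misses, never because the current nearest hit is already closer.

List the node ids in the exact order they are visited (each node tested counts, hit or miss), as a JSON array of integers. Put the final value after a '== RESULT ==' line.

Walk:
N0 x:[17/2,28] y:[9,50] z:[2,20] -> hit [9,20], descend [1, 3, 8, 10]
  N1 x:[17/2,35/2] y:[35,50] z:[2,23/2] -> miss, prune
  N3 x:[17,27] y:[40,49] z:[5/2,17] -> miss, prune
  N8 x:[19,28] y:[9,29] z:[8,20] -> hit [19,20], descend [5, 11]
    N5 x:[39/2,27] y:[18,29] z:[25/2,35/2] -> miss, prune
    N11 x:[19,28] y:[9,12] z:[8,20] -> miss, prune
  N10 x:[17/2,19] y:[9,34] z:[15/2,11] -> hit [9,11], descend [4, 13]
    N4 x:[17/2,29/2] y:[21,34] z:[8,10] -> miss, prune
    N13 x:[21/2,19] y:[9,19] z:[15/2,11] -> hit [21/2,11] leaf, test {P3(miss), P18@t=21/2}

9 AABB tests over nodes [0, 1, 3, 8, 5, 11, 10, 4, 13]; 1 leaf entered; closest P18.

== RESULT ==
[0, 1, 3, 8, 5, 11, 10, 4, 13]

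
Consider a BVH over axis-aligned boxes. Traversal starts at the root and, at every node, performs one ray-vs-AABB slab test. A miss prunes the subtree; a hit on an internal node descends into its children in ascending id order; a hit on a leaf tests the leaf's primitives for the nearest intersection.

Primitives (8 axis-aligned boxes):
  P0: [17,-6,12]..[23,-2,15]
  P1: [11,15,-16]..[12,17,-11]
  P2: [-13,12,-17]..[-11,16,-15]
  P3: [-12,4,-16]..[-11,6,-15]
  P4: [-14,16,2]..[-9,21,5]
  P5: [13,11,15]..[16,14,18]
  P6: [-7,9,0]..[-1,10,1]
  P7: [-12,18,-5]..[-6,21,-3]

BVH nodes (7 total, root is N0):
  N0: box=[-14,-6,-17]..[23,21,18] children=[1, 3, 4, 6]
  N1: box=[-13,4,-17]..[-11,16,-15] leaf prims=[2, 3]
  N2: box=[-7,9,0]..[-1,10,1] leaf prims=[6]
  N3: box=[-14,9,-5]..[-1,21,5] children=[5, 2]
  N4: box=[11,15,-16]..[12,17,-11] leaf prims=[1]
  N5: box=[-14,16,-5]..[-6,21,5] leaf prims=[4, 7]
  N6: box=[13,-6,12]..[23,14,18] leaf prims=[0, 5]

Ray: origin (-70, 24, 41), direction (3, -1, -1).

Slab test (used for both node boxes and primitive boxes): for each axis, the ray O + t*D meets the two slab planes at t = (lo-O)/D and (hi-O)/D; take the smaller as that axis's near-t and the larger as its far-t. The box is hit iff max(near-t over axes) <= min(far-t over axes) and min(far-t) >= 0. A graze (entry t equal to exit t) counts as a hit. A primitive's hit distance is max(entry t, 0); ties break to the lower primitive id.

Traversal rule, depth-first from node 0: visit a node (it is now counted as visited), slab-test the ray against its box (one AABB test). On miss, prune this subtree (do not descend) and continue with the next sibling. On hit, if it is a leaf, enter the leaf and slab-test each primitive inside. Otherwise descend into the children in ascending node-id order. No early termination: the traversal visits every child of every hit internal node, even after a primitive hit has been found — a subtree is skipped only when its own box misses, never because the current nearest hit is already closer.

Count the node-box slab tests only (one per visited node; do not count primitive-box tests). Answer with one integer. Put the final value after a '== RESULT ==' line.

Traverse from the root:
N0 x:[56/3,31] y:[3,30] z:[23,58] -> hit [23,30], descend [1, 3, 4, 6]
  N1 x:[19,59/3] y:[8,20] z:[56,58] -> miss, prune
  N3 x:[56/3,23] y:[3,15] z:[36,46] -> miss, prune
  N4 x:[27,82/3] y:[7,9] z:[52,57] -> miss, prune
  N6 x:[83/3,31] y:[10,30] z:[23,29] -> hit [83/3,29] leaf, test {P0@t=29, P5(miss)}

order=[0, 1, 3, 4, 6]  |boxes|=5  |leaves|=1  hit=P0

== RESULT ==
5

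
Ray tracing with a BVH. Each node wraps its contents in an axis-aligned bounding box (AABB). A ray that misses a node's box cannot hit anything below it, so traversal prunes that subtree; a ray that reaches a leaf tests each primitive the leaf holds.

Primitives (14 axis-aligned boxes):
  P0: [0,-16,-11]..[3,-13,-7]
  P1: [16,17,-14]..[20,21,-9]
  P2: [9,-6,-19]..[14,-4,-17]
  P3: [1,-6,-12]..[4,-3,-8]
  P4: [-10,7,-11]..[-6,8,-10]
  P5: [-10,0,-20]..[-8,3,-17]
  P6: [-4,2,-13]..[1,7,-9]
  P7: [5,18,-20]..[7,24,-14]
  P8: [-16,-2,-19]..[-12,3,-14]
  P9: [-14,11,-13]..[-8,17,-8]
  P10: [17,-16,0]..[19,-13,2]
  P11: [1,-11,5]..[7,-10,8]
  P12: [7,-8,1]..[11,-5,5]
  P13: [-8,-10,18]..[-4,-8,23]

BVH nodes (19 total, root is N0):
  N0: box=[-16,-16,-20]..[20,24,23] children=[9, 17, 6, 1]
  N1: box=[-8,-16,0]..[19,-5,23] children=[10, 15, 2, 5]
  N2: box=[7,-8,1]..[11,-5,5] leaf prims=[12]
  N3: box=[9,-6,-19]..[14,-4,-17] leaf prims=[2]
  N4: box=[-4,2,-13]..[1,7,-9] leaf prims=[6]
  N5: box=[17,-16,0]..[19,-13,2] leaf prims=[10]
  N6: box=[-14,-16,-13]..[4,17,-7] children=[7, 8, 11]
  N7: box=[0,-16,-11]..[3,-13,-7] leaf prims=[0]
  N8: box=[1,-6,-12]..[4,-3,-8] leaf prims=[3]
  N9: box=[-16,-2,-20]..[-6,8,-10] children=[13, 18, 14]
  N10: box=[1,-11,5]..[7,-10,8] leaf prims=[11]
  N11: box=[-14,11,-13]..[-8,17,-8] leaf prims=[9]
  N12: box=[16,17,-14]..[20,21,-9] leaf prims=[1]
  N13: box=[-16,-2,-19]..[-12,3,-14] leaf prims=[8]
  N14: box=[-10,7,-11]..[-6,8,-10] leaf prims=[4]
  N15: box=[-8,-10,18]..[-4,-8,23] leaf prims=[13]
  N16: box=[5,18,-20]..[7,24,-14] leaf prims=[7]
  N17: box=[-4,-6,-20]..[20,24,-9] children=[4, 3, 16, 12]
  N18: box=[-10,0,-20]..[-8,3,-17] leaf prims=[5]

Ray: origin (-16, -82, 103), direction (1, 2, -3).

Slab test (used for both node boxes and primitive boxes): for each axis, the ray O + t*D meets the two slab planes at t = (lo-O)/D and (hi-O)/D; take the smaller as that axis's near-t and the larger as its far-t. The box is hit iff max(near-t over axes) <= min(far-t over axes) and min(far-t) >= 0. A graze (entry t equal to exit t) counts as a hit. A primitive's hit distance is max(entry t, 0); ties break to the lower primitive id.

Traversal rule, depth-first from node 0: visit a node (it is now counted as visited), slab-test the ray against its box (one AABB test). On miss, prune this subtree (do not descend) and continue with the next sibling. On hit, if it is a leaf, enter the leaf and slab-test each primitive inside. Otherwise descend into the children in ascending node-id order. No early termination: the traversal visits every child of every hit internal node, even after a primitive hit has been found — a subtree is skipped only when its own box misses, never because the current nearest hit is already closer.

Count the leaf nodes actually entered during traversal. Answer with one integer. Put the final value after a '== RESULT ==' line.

Traverse from the root:
N0 x:[0,36] y:[33,53] z:[80/3,41] -> hit [33,36], descend [1, 6, 9, 17]
  N1 x:[8,35] y:[33,77/2] z:[80/3,103/3] -> hit [33,103/3], descend [2, 5, 10, 15]
    N2 x:[23,27] y:[37,77/2] z:[98/3,34] -> miss, prune
    N5 x:[33,35] y:[33,69/2] z:[101/3,103/3] -> hit [101/3,103/3] leaf, test {P10@t=101/3}
    N10 x:[17,23] y:[71/2,36] z:[95/3,98/3] -> miss, prune
    N15 x:[8,12] y:[36,37] z:[80/3,85/3] -> miss, prune
  N6 x:[2,20] y:[33,99/2] z:[110/3,116/3] -> miss, prune
  N9 x:[0,10] y:[40,45] z:[113/3,41] -> miss, prune
  N17 x:[12,36] y:[38,53] z:[112/3,41] -> miss, prune

order=[0, 1, 2, 5, 10, 15, 6, 9, 17]  |boxes|=9  |leaves|=1  hit=P10

== RESULT ==
1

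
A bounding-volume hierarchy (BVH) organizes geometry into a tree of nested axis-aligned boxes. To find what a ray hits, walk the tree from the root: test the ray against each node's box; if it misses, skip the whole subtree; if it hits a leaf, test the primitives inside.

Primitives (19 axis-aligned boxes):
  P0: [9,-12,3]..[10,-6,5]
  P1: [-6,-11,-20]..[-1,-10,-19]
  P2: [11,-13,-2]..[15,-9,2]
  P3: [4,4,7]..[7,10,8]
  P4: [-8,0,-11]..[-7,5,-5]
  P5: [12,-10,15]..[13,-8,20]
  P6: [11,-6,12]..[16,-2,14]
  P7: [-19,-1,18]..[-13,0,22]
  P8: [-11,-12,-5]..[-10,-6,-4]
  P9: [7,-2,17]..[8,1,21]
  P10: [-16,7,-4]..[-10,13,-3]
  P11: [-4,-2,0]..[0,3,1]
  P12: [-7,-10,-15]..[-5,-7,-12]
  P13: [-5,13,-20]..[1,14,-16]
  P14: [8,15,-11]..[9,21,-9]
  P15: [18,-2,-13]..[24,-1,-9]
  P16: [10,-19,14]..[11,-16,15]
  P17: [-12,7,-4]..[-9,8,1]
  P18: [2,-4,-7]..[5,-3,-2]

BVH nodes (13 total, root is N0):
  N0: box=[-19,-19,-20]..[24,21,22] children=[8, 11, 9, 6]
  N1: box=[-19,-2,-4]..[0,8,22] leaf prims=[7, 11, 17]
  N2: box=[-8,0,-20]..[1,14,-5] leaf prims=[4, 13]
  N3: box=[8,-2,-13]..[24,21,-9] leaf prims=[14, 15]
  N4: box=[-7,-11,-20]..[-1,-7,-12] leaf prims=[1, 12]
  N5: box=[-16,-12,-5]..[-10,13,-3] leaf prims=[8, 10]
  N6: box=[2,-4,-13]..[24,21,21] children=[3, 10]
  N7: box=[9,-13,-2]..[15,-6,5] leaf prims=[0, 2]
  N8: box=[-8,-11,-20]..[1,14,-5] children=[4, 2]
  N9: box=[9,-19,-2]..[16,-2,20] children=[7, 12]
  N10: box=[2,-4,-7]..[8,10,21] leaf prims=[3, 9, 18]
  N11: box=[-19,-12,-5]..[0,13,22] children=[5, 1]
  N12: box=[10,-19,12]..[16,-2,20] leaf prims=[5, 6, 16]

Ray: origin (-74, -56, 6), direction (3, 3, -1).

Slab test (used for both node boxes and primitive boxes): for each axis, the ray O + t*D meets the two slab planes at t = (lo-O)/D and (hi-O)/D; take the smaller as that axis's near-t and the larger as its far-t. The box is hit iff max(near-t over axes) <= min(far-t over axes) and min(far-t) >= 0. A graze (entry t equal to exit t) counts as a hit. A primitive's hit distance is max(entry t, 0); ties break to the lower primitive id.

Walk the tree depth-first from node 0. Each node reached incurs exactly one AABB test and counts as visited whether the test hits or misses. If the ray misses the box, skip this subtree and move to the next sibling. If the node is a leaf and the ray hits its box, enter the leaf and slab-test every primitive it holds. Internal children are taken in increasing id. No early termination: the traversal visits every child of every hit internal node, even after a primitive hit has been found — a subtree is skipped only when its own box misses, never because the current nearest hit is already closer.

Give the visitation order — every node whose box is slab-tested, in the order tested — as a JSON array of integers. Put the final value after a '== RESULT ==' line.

Walk:
N0 x:[55/3,98/3] y:[37/3,77/3] z:[-16,26] -> hit [55/3,77/3], descend [6, 8, 9, 11]
  N6 x:[76/3,98/3] y:[52/3,77/3] z:[-15,19] -> miss, prune
  N8 x:[22,25] y:[15,70/3] z:[11,26] -> hit [22,70/3], descend [2, 4]
    N2 x:[22,25] y:[56/3,70/3] z:[11,26] -> hit [22,70/3] leaf, test {P4(miss), P13@t=23}
    N4 x:[67/3,73/3] y:[15,49/3] z:[18,26] -> miss, prune
  N9 x:[83/3,30] y:[37/3,18] z:[-14,8] -> miss, prune
  N11 x:[55/3,74/3] y:[44/3,23] z:[-16,11] -> miss, prune

7 AABB tests over nodes [0, 6, 8, 2, 4, 9, 11]; 1 leaf entered; closest P13.

== RESULT ==
[0, 6, 8, 2, 4, 9, 11]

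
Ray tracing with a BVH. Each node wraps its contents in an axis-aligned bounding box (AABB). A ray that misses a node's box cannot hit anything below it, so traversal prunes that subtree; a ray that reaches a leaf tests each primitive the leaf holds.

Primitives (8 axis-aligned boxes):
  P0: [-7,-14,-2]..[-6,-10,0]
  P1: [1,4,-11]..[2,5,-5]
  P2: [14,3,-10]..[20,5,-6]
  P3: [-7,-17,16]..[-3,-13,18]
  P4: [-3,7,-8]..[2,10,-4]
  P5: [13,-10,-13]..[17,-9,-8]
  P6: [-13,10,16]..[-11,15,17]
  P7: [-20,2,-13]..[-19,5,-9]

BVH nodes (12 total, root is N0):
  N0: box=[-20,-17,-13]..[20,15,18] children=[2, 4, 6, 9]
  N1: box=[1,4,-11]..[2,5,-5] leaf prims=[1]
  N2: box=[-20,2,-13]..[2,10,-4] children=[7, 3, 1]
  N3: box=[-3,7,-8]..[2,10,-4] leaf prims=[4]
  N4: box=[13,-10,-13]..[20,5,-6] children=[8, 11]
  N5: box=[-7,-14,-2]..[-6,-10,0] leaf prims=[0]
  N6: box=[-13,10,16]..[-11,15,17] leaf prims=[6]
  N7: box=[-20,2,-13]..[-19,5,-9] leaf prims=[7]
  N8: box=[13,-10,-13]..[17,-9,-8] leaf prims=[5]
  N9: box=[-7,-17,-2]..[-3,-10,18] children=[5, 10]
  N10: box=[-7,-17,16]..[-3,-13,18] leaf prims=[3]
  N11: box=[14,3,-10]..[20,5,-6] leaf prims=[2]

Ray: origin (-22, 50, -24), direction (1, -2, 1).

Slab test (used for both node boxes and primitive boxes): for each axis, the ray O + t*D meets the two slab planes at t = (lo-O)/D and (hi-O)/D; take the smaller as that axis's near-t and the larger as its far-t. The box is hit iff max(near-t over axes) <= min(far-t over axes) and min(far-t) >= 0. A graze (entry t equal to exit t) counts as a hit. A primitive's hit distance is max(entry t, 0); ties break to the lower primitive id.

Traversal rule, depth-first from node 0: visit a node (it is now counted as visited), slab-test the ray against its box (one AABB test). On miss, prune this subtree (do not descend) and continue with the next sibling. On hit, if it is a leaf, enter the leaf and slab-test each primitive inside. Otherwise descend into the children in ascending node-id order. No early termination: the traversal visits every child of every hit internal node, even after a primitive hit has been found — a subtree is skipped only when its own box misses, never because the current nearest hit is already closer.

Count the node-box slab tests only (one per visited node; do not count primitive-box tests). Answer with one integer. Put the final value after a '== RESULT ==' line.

Walk:
N0 x:[2,42] y:[35/2,67/2] z:[11,42] -> hit [35/2,67/2], descend [2, 4, 6, 9]
  N2 x:[2,24] y:[20,24] z:[11,20] -> hit [20,20], descend [1, 3, 7]
    N1 x:[23,24] y:[45/2,23] z:[13,19] -> miss, prune
    N3 x:[19,24] y:[20,43/2] z:[16,20] -> hit [20,20] leaf, test {P4@t=20}
    N7 x:[2,3] y:[45/2,24] z:[11,15] -> miss, prune
  N4 x:[35,42] y:[45/2,30] z:[11,18] -> miss, prune
  N6 x:[9,11] y:[35/2,20] z:[40,41] -> miss, prune
  N9 x:[15,19] y:[30,67/2] z:[22,42] -> miss, prune

8 AABB tests over nodes [0, 2, 1, 3, 7, 4, 6, 9]; 1 leaf entered; closest P4.

== RESULT ==
8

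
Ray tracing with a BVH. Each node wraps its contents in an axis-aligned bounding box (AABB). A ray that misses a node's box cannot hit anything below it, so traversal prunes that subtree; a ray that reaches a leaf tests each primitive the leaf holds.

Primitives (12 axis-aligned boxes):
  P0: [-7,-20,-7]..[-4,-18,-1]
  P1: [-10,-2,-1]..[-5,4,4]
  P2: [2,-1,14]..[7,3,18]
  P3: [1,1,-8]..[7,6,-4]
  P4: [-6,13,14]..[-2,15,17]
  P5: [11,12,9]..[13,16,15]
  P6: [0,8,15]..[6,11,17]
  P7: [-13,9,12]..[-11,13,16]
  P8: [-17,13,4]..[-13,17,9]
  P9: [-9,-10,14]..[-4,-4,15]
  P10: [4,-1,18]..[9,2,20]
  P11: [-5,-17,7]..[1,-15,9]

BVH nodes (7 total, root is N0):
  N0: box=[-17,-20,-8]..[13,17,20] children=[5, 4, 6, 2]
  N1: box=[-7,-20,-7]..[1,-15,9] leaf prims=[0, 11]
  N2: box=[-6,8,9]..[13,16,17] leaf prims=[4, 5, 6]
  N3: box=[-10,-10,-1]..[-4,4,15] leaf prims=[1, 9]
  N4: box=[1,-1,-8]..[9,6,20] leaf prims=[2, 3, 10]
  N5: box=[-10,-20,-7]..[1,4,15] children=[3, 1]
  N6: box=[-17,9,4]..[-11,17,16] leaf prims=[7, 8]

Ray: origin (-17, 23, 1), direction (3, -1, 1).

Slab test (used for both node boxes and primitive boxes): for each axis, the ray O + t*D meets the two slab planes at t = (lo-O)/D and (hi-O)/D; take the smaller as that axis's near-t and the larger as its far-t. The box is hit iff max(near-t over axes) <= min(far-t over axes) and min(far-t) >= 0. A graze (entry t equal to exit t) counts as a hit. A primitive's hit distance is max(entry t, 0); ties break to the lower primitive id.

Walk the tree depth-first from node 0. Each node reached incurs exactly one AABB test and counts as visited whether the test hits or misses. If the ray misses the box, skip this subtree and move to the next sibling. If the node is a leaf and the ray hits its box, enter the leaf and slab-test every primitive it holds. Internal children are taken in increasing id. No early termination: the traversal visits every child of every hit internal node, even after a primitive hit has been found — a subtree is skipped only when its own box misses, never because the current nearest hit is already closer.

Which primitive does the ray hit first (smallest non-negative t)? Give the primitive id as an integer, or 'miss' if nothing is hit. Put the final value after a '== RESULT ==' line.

Walk:
N0 x:[0,10] y:[6,43] z:[-9,19] -> hit [6,10], descend [2, 4, 5, 6]
  N2 x:[11/3,10] y:[7,15] z:[8,16] -> hit [8,10] leaf, test {P4(miss), P5@t=28/3, P6(miss)}
  N4 x:[6,26/3] y:[17,24] z:[-9,19] -> miss, prune
  N5 x:[7/3,6] y:[19,43] z:[-8,14] -> miss, prune
  N6 x:[0,2] y:[6,14] z:[3,15] -> miss, prune

order=[0, 2, 4, 5, 6]  |boxes|=5  |leaves|=1  hit=P5

== RESULT ==
5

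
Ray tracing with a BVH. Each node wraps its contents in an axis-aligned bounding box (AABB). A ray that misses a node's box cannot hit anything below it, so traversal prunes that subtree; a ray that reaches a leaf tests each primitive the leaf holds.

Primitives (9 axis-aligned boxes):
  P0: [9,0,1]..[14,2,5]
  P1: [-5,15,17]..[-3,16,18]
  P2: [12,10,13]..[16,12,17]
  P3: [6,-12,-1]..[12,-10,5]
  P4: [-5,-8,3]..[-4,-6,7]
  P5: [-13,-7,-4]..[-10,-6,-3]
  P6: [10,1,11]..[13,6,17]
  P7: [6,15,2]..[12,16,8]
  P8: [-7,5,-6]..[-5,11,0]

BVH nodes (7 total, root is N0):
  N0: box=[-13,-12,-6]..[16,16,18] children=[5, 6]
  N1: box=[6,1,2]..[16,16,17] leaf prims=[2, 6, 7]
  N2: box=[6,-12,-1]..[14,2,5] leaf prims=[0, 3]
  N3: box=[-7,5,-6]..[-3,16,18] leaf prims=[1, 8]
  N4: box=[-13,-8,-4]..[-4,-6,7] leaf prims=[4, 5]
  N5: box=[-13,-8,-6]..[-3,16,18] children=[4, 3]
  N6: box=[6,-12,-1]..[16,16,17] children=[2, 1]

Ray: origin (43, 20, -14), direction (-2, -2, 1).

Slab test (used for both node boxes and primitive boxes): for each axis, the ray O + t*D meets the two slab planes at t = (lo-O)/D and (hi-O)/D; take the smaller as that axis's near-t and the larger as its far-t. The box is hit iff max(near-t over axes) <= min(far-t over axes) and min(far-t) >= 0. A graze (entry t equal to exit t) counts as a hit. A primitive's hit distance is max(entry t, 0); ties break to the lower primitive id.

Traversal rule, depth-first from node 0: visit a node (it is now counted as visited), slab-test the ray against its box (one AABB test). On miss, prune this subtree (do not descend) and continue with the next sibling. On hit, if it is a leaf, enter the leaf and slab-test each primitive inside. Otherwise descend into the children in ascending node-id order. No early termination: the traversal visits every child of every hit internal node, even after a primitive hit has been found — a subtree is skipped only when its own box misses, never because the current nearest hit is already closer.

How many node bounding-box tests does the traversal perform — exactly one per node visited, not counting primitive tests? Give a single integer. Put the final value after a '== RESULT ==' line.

Walk:
N0 x:[27/2,28] y:[2,16] z:[8,32] -> hit [27/2,16], descend [5, 6]
  N5 x:[23,28] y:[2,14] z:[8,32] -> miss, prune
  N6 x:[27/2,37/2] y:[2,16] z:[13,31] -> hit [27/2,16], descend [1, 2]
    N1 x:[27/2,37/2] y:[2,19/2] z:[16,31] -> miss, prune
    N2 x:[29/2,37/2] y:[9,16] z:[13,19] -> hit [29/2,16] leaf, test {P0(miss), P3@t=31/2}

Summary -> nodes [0, 5, 6, 1, 2]; box-tests=5; leaf-entries=1; first=P3

== RESULT ==
5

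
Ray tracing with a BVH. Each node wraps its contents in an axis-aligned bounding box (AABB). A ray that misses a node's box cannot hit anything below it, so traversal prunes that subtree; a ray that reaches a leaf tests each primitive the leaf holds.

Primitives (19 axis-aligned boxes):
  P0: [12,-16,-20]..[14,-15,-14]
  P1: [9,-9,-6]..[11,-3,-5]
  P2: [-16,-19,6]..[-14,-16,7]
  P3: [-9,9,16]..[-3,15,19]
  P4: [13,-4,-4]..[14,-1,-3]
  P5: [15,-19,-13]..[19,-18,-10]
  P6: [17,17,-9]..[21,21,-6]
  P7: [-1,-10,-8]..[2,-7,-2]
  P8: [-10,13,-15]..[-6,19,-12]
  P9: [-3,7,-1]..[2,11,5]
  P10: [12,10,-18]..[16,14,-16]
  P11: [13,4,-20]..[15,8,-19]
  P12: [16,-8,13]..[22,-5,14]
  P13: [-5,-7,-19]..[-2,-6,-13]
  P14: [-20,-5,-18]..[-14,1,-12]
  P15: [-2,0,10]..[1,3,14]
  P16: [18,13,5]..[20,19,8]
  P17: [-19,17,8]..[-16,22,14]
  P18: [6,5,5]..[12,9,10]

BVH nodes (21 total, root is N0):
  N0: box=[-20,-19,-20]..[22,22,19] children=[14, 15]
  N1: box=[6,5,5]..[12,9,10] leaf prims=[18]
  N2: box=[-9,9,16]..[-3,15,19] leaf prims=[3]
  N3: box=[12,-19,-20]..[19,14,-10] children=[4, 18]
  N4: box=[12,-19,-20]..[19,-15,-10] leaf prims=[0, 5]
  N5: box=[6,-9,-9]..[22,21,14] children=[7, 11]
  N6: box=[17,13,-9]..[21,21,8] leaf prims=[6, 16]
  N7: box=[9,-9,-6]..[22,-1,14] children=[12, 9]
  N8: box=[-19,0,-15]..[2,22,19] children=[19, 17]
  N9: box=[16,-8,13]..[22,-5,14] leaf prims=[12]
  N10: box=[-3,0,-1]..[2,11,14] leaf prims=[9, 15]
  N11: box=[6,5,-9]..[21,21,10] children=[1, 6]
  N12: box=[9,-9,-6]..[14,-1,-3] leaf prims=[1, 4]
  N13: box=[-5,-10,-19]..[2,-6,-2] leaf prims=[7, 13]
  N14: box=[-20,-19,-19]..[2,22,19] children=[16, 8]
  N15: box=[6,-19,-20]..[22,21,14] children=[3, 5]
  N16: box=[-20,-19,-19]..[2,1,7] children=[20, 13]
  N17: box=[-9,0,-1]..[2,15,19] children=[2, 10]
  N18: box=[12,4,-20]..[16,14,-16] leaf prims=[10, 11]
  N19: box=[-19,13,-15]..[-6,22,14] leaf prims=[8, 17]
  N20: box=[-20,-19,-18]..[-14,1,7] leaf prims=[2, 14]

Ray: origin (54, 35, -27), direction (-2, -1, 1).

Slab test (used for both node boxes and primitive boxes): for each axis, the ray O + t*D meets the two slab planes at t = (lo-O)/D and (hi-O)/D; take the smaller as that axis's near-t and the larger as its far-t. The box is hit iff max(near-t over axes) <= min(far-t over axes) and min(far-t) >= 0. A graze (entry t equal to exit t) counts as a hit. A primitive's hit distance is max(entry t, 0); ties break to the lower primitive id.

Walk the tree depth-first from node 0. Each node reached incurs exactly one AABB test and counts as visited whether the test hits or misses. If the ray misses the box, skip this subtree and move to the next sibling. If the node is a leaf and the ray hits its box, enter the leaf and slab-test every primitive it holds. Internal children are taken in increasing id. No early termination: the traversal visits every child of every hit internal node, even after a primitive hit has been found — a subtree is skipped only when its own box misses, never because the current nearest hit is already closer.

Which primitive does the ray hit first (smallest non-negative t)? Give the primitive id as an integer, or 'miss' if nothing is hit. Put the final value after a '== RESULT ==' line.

Trace the traversal:
N0 x:[16,37] y:[13,54] z:[7,46] -> hit [16,37], descend [14, 15]
  N14 x:[26,37] y:[13,54] z:[8,46] -> hit [26,37], descend [8, 16]
    N8 x:[26,73/2] y:[13,35] z:[12,46] -> hit [26,35], descend [17, 19]
      N17 x:[26,63/2] y:[20,35] z:[26,46] -> hit [26,63/2], descend [2, 10]
        N2 x:[57/2,63/2] y:[20,26] z:[43,46] -> miss, prune
        N10 x:[26,57/2] y:[24,35] z:[26,41] -> hit [26,57/2] leaf, test {P9@t=26, P15(miss)}
      N19 x:[30,73/2] y:[13,22] z:[12,41] -> miss, prune
    N16 x:[26,37] y:[34,54] z:[8,34] -> hit [34,34], descend [13, 20]
      N13 x:[26,59/2] y:[41,45] z:[8,25] -> miss, prune
      N20 x:[34,37] y:[34,54] z:[9,34] -> hit [34,34] leaf, test {P2(miss), P14(miss)}
  N15 x:[16,24] y:[14,54] z:[7,41] -> hit [16,24], descend [3, 5]
    N3 x:[35/2,21] y:[21,54] z:[7,17] -> miss, prune
    N5 x:[16,24] y:[14,44] z:[18,41] -> hit [18,24], descend [7, 11]
      N7 x:[16,45/2] y:[36,44] z:[21,41] -> miss, prune
      N11 x:[33/2,24] y:[14,30] z:[18,37] -> hit [18,24], descend [1, 6]
        N1 x:[21,24] y:[26,30] z:[32,37] -> miss, prune
        N6 x:[33/2,37/2] y:[14,22] z:[18,35] -> hit [18,37/2] leaf, test {P6@t=18, P16(miss)}

17 AABB tests over nodes [0, 14, 8, 17, 2, 10, 19, 16, 13, 20, 15, 3, 5, 7, 11, 1, 6]; 3 leaves entered; closest P6.

== RESULT ==
6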